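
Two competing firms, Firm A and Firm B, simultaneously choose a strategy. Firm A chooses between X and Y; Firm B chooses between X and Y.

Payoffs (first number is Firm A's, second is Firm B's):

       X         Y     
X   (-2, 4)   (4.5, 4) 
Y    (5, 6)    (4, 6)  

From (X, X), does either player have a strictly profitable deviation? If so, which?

Firm A

Firm A at (X, X) earns -2; deviating to Y yields 5 — a strict improvement.
Firm B earns 4; deviating to Y yields 4 — not better.
Only Firm A has a strictly profitable deviation.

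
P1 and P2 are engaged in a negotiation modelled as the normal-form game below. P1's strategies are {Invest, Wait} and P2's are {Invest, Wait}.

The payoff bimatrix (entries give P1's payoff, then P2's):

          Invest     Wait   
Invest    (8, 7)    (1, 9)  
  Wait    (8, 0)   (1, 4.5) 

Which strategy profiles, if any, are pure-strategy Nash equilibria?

(Invest, Invest): P2 prefers Wait (9 > 7) — not an equilibrium.
(Invest, Wait): P1 gets 1 ≥ 1 from Wait, and P2 gets 9 ≥ 7 from Invest — Nash equilibrium.
(Wait, Invest): P2 prefers Wait (4.5 > 0) — not an equilibrium.
(Wait, Wait): P1 gets 1 ≥ 1 from Invest, and P2 gets 4.5 ≥ 0 from Invest — Nash equilibrium.

(Invest, Wait) and (Wait, Wait)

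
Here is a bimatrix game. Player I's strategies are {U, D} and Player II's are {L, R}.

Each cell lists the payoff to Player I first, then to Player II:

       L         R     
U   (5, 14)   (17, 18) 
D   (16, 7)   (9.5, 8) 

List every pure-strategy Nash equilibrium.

(U, L): Player I prefers D (16 > 5); Player II prefers R (18 > 14) — not an equilibrium.
(U, R): Player I gets 17 ≥ 9.5 from D, and Player II gets 18 ≥ 14 from L — Nash equilibrium.
(D, L): Player II prefers R (8 > 7) — not an equilibrium.
(D, R): Player I prefers U (17 > 9.5) — not an equilibrium.

(U, R)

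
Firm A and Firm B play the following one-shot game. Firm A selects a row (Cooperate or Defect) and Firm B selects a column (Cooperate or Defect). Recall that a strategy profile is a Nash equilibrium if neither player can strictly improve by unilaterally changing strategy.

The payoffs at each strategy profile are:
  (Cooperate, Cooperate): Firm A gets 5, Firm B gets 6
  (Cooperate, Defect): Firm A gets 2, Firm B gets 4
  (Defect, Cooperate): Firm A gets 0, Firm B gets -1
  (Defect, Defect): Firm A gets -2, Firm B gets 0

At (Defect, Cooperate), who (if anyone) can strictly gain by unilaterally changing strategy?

Both

Firm A at (Defect, Cooperate) earns 0; deviating to Cooperate yields 5 — a strict improvement.
Firm B earns -1; deviating to Defect yields 0 — a strict improvement.
Both Firm A and Firm B have strictly profitable deviations.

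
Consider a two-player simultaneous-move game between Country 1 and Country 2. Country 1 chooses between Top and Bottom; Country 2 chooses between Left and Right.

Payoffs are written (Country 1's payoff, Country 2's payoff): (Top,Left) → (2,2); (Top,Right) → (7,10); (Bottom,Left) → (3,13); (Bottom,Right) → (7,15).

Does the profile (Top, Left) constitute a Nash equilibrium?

No

At (Top, Left), Country 1 earns 2; switching to Bottom would give 3, so Country 1 would deviate.
Country 2 earns 2; switching to Right would give 10, so Country 2 would deviate.
Since at least one player can profitably deviate, this is not a Nash equilibrium.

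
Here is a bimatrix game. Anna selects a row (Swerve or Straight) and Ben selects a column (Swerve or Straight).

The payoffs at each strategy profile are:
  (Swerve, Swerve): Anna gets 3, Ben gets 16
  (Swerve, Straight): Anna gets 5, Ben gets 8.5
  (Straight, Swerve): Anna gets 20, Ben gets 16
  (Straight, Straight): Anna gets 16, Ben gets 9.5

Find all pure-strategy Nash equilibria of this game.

(Straight, Swerve)

(Swerve, Swerve): Anna prefers Straight (20 > 3) — not an equilibrium.
(Swerve, Straight): Anna prefers Straight (16 > 5); Ben prefers Swerve (16 > 8.5) — not an equilibrium.
(Straight, Swerve): Anna gets 20 ≥ 3 from Swerve, and Ben gets 16 ≥ 9.5 from Straight — Nash equilibrium.
(Straight, Straight): Ben prefers Swerve (16 > 9.5) — not an equilibrium.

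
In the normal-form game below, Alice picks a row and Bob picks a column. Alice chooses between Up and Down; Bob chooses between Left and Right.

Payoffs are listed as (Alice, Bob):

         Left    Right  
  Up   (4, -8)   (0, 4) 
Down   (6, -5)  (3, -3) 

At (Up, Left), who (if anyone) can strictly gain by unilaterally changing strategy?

Both

Alice at (Up, Left) earns 4; deviating to Down yields 6 — a strict improvement.
Bob earns -8; deviating to Right yields 4 — a strict improvement.
Both Alice and Bob have strictly profitable deviations.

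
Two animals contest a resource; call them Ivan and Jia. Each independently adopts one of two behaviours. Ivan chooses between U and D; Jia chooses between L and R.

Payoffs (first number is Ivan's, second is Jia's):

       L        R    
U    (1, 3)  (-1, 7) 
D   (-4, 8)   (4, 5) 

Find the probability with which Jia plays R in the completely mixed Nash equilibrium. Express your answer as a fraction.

1/2

Let y be the probability that Jia plays L. In a completely mixed equilibrium, Ivan must be indifferent between U and D.
Ivan's expected payoff from U is y − (1−y); from D it is −4y + 4(1−y).
Setting these equal: 2y − 1 = −8y + 4, so y = 1/2.
Therefore Jia plays R with probability 1 − 1/2 = 1/2.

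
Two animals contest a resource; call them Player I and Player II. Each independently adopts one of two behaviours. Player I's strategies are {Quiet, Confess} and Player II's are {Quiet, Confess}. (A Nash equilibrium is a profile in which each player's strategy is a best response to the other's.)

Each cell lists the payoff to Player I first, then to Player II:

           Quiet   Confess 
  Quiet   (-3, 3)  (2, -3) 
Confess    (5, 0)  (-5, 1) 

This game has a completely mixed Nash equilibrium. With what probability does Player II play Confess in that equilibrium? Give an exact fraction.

8/15

Let c be the probability that Player II plays Quiet. In a completely mixed equilibrium, Player I must be indifferent between Quiet and Confess.
Player I's expected payoff from Quiet is −3c + 2(1−c); from Confess it is 5c − 5(1−c).
Setting these equal: −5c + 2 = 10c − 5, so c = 7/15.
Therefore Player II plays Confess with probability 1 − 7/15 = 8/15.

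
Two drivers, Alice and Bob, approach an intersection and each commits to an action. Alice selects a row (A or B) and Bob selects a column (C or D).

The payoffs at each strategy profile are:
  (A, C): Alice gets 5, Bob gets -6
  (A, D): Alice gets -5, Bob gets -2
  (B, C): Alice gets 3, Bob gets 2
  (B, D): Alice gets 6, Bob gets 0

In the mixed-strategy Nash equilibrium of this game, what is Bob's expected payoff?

-2/3

First find x, the probability Alice plays A, from Bob's indifference between C and D: −6x + 2(1−x) = −2x, giving x = 1/3.
Since Bob is indifferent in equilibrium, Bob's expected payoff equals the payoff from either column against (1/3, 2/3). Using C: −6(1/3) + 2(2/3) = -2/3.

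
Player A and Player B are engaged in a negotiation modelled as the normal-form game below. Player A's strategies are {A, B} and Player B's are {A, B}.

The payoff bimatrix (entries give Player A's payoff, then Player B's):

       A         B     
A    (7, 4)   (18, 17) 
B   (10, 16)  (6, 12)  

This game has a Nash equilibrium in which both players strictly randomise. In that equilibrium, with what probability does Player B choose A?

4/5

Let y be the probability that Player B plays A. In a completely mixed equilibrium, Player A must be indifferent between A and B.
Player A's expected payoff from A is 7y + 18(1−y); from B it is 10y + 6(1−y).
Setting these equal: −11y + 18 = 4y + 6, so y = 4/5.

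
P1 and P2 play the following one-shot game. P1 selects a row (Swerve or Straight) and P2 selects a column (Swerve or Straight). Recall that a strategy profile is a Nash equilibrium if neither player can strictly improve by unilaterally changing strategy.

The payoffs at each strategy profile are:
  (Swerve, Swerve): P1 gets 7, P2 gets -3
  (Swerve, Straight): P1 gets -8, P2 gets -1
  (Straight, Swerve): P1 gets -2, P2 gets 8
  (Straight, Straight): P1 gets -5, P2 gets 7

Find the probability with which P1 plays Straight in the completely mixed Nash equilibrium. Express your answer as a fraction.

Let x be the probability that P1 plays Swerve. In a completely mixed equilibrium, P2 must be indifferent between Swerve and Straight.
P2's expected payoff from Swerve is −3x + 8(1−x); from Straight it is −x + 7(1−x).
Setting these equal: −11x + 8 = −8x + 7, so x = 1/3.
Therefore P1 plays Straight with probability 1 − 1/3 = 2/3.

2/3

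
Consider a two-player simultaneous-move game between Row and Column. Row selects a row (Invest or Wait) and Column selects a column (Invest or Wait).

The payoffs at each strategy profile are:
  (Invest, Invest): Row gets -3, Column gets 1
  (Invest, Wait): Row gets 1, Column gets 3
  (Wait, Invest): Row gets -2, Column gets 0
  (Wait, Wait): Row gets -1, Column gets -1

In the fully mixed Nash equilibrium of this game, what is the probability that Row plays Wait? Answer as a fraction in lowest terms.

2/3

Let p be the probability that Row plays Invest. In a completely mixed equilibrium, Column must be indifferent between Invest and Wait.
Column's expected payoff from Invest is p; from Wait it is 3p − (1−p).
Setting these equal: p = 4p − 1, so p = 1/3.
Therefore Row plays Wait with probability 1 − 1/3 = 2/3.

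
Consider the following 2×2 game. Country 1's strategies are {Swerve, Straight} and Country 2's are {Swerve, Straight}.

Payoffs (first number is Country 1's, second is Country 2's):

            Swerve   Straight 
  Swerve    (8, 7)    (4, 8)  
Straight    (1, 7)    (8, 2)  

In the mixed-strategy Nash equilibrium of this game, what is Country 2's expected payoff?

First find p, the probability Country 1 plays Swerve, from Country 2's indifference between Swerve and Straight: 7p + 7(1−p) = 8p + 2(1−p), giving p = 5/6.
Since Country 2 is indifferent in equilibrium, Country 2's expected payoff equals the payoff from either column against (5/6, 1/6). Using Swerve: 7(5/6) + 7(1/6) = 7.

7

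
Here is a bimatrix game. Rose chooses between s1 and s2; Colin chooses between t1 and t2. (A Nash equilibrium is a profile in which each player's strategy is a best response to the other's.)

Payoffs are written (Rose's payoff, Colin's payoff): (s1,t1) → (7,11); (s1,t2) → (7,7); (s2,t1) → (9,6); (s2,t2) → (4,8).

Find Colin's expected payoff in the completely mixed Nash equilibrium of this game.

23/3

First find x, the probability Rose plays s1, from Colin's indifference between t1 and t2: 11x + 6(1−x) = 7x + 8(1−x), giving x = 1/3.
Since Colin is indifferent in equilibrium, Colin's expected payoff equals the payoff from either column against (1/3, 2/3). Using t1: 11(1/3) + 6(2/3) = 23/3.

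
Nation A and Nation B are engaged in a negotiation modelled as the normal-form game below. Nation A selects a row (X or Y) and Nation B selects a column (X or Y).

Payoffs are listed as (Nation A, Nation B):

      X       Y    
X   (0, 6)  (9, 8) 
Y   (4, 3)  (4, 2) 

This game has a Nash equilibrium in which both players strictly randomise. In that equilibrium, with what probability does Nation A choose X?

1/3

Let p be the probability that Nation A plays X. In a completely mixed equilibrium, Nation B must be indifferent between X and Y.
Nation B's expected payoff from X is 6p + 3(1−p); from Y it is 8p + 2(1−p).
Setting these equal: 3p + 3 = 6p + 2, so p = 1/3.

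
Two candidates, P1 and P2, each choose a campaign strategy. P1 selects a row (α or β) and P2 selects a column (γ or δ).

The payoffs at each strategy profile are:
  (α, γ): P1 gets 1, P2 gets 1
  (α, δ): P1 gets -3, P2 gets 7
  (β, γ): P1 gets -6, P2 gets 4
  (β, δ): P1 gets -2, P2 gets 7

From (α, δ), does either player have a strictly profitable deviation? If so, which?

P1 at (α, δ) earns -3; deviating to β yields -2 — a strict improvement.
P2 earns 7; deviating to γ yields 1 — not better.
Only P1 has a strictly profitable deviation.

P1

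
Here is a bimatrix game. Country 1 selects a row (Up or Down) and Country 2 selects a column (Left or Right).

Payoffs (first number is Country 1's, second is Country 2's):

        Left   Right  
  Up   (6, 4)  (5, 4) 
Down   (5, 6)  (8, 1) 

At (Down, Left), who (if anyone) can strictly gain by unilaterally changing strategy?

Country 1 at (Down, Left) earns 5; deviating to Up yields 6 — a strict improvement.
Country 2 earns 6; deviating to Right yields 1 — not better.
Only Country 1 has a strictly profitable deviation.

Country 1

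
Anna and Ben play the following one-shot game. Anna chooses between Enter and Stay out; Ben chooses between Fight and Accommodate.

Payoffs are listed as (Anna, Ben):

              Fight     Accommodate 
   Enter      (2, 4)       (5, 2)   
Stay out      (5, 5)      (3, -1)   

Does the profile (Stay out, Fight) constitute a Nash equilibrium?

Yes

At (Stay out, Fight), Anna earns 5; switching to Enter would give 2, so Anna has no profitable deviation.
Ben earns 5; switching to Accommodate would give -1, so Ben has no profitable deviation.
Neither player can gain by a unilateral deviation, so this profile is a Nash equilibrium.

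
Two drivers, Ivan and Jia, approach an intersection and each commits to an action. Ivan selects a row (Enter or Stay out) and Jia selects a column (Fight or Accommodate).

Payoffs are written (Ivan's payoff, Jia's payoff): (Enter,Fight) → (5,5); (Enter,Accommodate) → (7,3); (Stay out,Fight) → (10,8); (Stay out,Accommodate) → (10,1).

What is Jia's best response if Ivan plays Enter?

Against Enter, Jia earns 5 from Fight and 3 from Accommodate.
So Fight is the best response.

Fight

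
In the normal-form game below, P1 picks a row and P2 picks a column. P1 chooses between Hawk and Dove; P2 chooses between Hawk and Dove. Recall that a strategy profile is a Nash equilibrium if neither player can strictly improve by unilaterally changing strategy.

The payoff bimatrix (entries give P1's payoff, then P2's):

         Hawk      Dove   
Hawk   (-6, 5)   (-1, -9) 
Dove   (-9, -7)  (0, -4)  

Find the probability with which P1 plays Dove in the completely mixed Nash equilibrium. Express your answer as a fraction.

Let r be the probability that P1 plays Hawk. In a completely mixed equilibrium, P2 must be indifferent between Hawk and Dove.
P2's expected payoff from Hawk is 5r − 7(1−r); from Dove it is −9r − 4(1−r).
Setting these equal: 12r − 7 = −5r − 4, so r = 3/17.
Therefore P1 plays Dove with probability 1 − 3/17 = 14/17.

14/17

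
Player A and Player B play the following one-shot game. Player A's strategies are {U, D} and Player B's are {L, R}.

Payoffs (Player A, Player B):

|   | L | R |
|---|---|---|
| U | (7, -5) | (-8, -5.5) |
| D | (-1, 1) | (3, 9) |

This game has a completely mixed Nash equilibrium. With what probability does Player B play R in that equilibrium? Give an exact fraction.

8/19

Let y be the probability that Player B plays L. In a completely mixed equilibrium, Player A must be indifferent between U and D.
Player A's expected payoff from U is 7y − 8(1−y); from D it is −y + 3(1−y).
Setting these equal: 15y − 8 = −4y + 3, so y = 11/19.
Therefore Player B plays R with probability 1 − 11/19 = 8/19.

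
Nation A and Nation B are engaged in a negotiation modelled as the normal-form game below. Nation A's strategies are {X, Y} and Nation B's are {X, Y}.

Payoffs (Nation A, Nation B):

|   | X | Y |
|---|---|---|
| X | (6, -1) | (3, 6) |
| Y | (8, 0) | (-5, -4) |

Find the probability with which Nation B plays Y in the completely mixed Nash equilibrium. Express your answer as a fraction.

1/5

Let q be the probability that Nation B plays X. In a completely mixed equilibrium, Nation A must be indifferent between X and Y.
Nation A's expected payoff from X is 6q + 3(1−q); from Y it is 8q − 5(1−q).
Setting these equal: 3q + 3 = 13q − 5, so q = 4/5.
Therefore Nation B plays Y with probability 1 − 4/5 = 1/5.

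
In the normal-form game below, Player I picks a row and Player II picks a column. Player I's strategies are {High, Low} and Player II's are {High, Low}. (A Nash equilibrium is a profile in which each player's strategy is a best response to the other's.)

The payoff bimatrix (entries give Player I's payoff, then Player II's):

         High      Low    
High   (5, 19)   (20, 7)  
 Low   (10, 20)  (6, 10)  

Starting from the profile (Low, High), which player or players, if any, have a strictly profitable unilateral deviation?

Neither

Player I at (Low, High) earns 10; deviating to High yields 5 — not better.
Player II earns 20; deviating to Low yields 10 — not better.
Neither player can strictly improve; the profile is a Nash equilibrium.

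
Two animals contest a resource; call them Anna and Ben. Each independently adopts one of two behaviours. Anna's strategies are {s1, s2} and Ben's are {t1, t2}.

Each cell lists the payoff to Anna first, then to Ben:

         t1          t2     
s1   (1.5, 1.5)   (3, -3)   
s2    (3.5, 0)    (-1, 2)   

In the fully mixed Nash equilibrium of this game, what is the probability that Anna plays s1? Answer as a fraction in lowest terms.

Let p be the probability that Anna plays s1. In a completely mixed equilibrium, Ben must be indifferent between t1 and t2.
Ben's expected payoff from t1 is 1.5p; from t2 it is −3p + 2(1−p).
Setting these equal: 1.5p = −5p + 2, so p = 4/13.

4/13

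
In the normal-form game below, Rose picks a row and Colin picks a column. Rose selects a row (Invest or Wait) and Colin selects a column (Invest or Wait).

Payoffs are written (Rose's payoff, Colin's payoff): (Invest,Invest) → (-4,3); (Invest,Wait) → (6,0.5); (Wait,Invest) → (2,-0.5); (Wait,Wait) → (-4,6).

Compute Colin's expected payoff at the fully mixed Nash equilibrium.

First find p, the probability Rose plays Invest, from Colin's indifference between Invest and Wait: 3p − 0.5(1−p) = 0.5p + 6(1−p), giving p = 13/18.
Since Colin is indifferent in equilibrium, Colin's expected payoff equals the payoff from either column against (13/18, 5/18). Using Invest: 3(13/18) − 0.5(5/18) = 73/36.

73/36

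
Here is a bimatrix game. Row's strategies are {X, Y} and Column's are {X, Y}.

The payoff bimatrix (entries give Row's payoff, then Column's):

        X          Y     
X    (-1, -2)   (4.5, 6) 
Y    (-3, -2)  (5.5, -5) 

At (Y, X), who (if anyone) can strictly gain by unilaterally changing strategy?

Row at (Y, X) earns -3; deviating to X yields -1 — a strict improvement.
Column earns -2; deviating to Y yields -5 — not better.
Only Row has a strictly profitable deviation.

Row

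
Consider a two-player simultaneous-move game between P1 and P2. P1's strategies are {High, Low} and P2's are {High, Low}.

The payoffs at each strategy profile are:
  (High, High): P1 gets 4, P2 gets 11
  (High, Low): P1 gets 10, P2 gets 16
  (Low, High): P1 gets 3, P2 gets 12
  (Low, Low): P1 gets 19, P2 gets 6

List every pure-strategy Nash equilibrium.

none

(High, High): P2 prefers Low (16 > 11) — not an equilibrium.
(High, Low): P1 prefers Low (19 > 10) — not an equilibrium.
(Low, High): P1 prefers High (4 > 3) — not an equilibrium.
(Low, Low): P2 prefers High (12 > 6) — not an equilibrium.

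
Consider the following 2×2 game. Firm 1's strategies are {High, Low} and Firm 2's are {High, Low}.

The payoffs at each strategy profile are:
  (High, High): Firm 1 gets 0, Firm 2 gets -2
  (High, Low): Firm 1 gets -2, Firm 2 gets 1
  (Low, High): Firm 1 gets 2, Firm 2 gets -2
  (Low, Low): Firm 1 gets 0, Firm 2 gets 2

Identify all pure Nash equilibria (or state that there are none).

(High, High): Firm 1 prefers Low (2 > 0); Firm 2 prefers Low (1 > -2) — not an equilibrium.
(High, Low): Firm 1 prefers Low (0 > -2) — not an equilibrium.
(Low, High): Firm 2 prefers Low (2 > -2) — not an equilibrium.
(Low, Low): Firm 1 gets 0 ≥ -2 from High, and Firm 2 gets 2 ≥ -2 from High — Nash equilibrium.

(Low, Low)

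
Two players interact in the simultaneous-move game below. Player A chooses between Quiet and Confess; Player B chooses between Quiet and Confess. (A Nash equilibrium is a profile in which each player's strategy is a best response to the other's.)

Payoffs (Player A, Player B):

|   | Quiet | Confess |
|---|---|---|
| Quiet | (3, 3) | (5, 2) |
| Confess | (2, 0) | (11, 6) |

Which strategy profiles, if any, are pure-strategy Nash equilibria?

(Quiet, Quiet): Player A gets 3 ≥ 2 from Confess, and Player B gets 3 ≥ 2 from Confess — Nash equilibrium.
(Quiet, Confess): Player A prefers Confess (11 > 5); Player B prefers Quiet (3 > 2) — not an equilibrium.
(Confess, Quiet): Player A prefers Quiet (3 > 2); Player B prefers Confess (6 > 0) — not an equilibrium.
(Confess, Confess): Player A gets 11 ≥ 5 from Quiet, and Player B gets 6 ≥ 0 from Quiet — Nash equilibrium.

(Quiet, Quiet) and (Confess, Confess)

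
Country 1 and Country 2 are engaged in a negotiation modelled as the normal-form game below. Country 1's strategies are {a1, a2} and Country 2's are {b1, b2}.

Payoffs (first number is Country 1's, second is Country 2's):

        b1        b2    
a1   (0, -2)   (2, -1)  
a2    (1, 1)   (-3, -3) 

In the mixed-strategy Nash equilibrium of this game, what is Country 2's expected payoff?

-7/5

First find x, the probability Country 1 plays a1, from Country 2's indifference between b1 and b2: −2x + (1−x) = −x − 3(1−x), giving x = 4/5.
Since Country 2 is indifferent in equilibrium, Country 2's expected payoff equals the payoff from either column against (4/5, 1/5). Using b1: −2(4/5) + (1/5) = -7/5.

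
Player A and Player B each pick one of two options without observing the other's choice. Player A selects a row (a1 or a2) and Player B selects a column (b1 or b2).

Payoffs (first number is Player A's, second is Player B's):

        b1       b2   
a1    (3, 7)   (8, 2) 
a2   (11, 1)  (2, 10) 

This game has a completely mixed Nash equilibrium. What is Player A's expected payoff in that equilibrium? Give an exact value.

First find y, the probability Player B plays b1, from Player A's indifference between a1 and a2: 3y + 8(1−y) = 11y + 2(1−y), giving y = 3/7.
Since Player A is indifferent in equilibrium, Player A's expected payoff equals the payoff from either row against (3/7, 4/7). Using a1: 3(3/7) + 8(4/7) = 41/7.

41/7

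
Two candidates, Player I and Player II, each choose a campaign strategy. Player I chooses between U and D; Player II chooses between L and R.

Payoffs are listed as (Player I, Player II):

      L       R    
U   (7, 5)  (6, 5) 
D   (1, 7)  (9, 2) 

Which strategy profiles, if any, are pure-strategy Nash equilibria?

(U, L): Player I gets 7 ≥ 1 from D, and Player II gets 5 ≥ 5 from R — Nash equilibrium.
(U, R): Player I prefers D (9 > 6) — not an equilibrium.
(D, L): Player I prefers U (7 > 1) — not an equilibrium.
(D, R): Player II prefers L (7 > 2) — not an equilibrium.

(U, L)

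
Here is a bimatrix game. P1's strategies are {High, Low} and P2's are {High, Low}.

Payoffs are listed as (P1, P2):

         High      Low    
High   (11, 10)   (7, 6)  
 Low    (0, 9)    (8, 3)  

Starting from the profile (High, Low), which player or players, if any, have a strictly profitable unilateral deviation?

P1 at (High, Low) earns 7; deviating to Low yields 8 — a strict improvement.
P2 earns 6; deviating to High yields 10 — a strict improvement.
Both P1 and P2 have strictly profitable deviations.

Both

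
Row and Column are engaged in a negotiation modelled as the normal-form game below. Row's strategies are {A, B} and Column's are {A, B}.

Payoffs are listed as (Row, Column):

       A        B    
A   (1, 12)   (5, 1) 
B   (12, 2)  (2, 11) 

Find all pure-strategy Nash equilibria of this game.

(A, A): Row prefers B (12 > 1) — not an equilibrium.
(A, B): Column prefers A (12 > 1) — not an equilibrium.
(B, A): Column prefers B (11 > 2) — not an equilibrium.
(B, B): Row prefers A (5 > 2) — not an equilibrium.

none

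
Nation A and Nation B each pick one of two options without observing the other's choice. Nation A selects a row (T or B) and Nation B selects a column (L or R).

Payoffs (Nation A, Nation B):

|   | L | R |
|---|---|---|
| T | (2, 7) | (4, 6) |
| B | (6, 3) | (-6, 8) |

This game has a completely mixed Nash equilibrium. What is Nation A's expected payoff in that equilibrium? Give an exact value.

First find q, the probability Nation B plays L, from Nation A's indifference between T and B: 2q + 4(1−q) = 6q − 6(1−q), giving q = 5/7.
Since Nation A is indifferent in equilibrium, Nation A's expected payoff equals the payoff from either row against (5/7, 2/7). Using T: 2(5/7) + 4(2/7) = 18/7.

18/7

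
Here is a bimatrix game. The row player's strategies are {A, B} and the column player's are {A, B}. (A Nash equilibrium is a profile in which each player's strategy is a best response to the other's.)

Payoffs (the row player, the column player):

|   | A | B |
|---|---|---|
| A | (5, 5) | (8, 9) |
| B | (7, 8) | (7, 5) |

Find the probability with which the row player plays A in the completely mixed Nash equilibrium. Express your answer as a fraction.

3/7

Let p be the probability that the row player plays A. In a completely mixed equilibrium, the column player must be indifferent between A and B.
The column player's expected payoff from A is 5p + 8(1−p); from B it is 9p + 5(1−p).
Setting these equal: −3p + 8 = 4p + 5, so p = 3/7.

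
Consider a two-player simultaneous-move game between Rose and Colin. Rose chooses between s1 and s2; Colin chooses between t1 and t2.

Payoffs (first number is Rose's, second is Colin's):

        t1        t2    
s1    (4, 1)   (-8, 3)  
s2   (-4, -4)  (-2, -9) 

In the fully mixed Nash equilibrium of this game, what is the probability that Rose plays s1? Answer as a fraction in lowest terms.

5/7

Let p be the probability that Rose plays s1. In a completely mixed equilibrium, Colin must be indifferent between t1 and t2.
Colin's expected payoff from t1 is p − 4(1−p); from t2 it is 3p − 9(1−p).
Setting these equal: 5p − 4 = 12p − 9, so p = 5/7.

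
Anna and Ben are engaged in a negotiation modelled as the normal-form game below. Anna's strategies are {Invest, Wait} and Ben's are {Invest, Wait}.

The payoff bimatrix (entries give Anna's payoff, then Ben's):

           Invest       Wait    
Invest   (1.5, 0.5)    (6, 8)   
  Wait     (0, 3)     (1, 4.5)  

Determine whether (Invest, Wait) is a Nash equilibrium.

Yes

At (Invest, Wait), Anna earns 6; switching to Wait would give 1, so Anna has no profitable deviation.
Ben earns 8; switching to Invest would give 0.5, so Ben has no profitable deviation.
Neither player can gain by a unilateral deviation, so this profile is a Nash equilibrium.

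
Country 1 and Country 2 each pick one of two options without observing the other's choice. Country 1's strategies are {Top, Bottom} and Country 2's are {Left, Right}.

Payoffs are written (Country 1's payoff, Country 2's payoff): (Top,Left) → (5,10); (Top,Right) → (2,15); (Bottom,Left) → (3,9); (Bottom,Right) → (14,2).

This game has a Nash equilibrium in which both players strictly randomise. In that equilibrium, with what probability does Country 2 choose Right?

Let c be the probability that Country 2 plays Left. In a completely mixed equilibrium, Country 1 must be indifferent between Top and Bottom.
Country 1's expected payoff from Top is 5c + 2(1−c); from Bottom it is 3c + 14(1−c).
Setting these equal: 3c + 2 = −11c + 14, so c = 6/7.
Therefore Country 2 plays Right with probability 1 − 6/7 = 1/7.

1/7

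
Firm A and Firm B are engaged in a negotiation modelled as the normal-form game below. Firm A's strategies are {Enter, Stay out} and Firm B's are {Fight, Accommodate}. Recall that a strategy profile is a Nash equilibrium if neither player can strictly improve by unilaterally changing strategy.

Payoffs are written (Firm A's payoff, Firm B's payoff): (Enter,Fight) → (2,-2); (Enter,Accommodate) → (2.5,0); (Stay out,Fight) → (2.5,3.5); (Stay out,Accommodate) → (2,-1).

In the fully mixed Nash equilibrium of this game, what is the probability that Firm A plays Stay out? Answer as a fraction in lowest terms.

4/13

Let r be the probability that Firm A plays Enter. In a completely mixed equilibrium, Firm B must be indifferent between Fight and Accommodate.
Firm B's expected payoff from Fight is −2r + 3.5(1−r); from Accommodate it is −(1−r).
Setting these equal: −5.5r + 3.5 = r − 1, so r = 9/13.
Therefore Firm A plays Stay out with probability 1 − 9/13 = 4/13.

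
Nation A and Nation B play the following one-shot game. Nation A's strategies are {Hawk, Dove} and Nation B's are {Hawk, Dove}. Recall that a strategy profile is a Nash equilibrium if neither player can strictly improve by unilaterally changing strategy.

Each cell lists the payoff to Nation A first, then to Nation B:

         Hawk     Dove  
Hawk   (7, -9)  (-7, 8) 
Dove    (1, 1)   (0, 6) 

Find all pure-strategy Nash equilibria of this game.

(Dove, Dove)

(Hawk, Hawk): Nation B prefers Dove (8 > -9) — not an equilibrium.
(Hawk, Dove): Nation A prefers Dove (0 > -7) — not an equilibrium.
(Dove, Hawk): Nation A prefers Hawk (7 > 1); Nation B prefers Dove (6 > 1) — not an equilibrium.
(Dove, Dove): Nation A gets 0 ≥ -7 from Hawk, and Nation B gets 6 ≥ 1 from Hawk — Nash equilibrium.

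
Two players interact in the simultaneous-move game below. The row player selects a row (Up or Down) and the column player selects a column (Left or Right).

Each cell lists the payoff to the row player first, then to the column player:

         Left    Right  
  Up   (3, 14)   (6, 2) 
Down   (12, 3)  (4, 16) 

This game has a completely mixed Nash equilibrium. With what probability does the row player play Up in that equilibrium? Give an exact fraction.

Let x be the probability that the row player plays Up. In a completely mixed equilibrium, the column player must be indifferent between Left and Right.
The column player's expected payoff from Left is 14x + 3(1−x); from Right it is 2x + 16(1−x).
Setting these equal: 11x + 3 = −14x + 16, so x = 13/25.

13/25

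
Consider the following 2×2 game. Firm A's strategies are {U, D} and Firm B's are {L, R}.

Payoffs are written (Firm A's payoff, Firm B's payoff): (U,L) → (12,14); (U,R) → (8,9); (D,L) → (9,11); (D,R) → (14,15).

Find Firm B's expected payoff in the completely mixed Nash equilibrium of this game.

First find x, the probability Firm A plays U, from Firm B's indifference between L and R: 14x + 11(1−x) = 9x + 15(1−x), giving x = 4/9.
Since Firm B is indifferent in equilibrium, Firm B's expected payoff equals the payoff from either column against (4/9, 5/9). Using L: 14(4/9) + 11(5/9) = 37/3.

37/3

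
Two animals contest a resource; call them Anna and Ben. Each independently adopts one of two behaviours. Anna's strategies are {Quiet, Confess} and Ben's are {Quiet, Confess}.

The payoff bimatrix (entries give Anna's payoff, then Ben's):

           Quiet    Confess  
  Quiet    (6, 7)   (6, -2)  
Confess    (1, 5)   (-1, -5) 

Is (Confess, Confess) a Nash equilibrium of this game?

At (Confess, Confess), Anna earns -1; switching to Quiet would give 6, so Anna would deviate.
Ben earns -5; switching to Quiet would give 5, so Ben would deviate.
Since at least one player can profitably deviate, this is not a Nash equilibrium.

No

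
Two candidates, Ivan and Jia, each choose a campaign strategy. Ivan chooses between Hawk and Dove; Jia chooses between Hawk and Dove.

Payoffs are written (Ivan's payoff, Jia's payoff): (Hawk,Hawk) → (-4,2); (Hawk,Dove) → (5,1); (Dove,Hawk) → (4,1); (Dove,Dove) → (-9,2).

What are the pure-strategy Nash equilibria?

(Hawk, Hawk): Ivan prefers Dove (4 > -4) — not an equilibrium.
(Hawk, Dove): Jia prefers Hawk (2 > 1) — not an equilibrium.
(Dove, Hawk): Jia prefers Dove (2 > 1) — not an equilibrium.
(Dove, Dove): Ivan prefers Hawk (5 > -9) — not an equilibrium.

none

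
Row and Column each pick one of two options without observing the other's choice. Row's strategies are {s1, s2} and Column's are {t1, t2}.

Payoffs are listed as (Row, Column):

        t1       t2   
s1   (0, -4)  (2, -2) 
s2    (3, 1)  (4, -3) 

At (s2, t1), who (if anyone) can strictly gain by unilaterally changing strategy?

Neither

Row at (s2, t1) earns 3; deviating to s1 yields 0 — not better.
Column earns 1; deviating to t2 yields -3 — not better.
Neither player can strictly improve; the profile is a Nash equilibrium.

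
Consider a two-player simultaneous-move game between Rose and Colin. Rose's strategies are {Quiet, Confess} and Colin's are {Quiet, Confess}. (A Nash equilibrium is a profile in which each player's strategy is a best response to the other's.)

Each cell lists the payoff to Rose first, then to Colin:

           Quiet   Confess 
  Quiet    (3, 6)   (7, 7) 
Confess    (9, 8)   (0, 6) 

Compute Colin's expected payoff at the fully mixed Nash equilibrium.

First find x, the probability Rose plays Quiet, from Colin's indifference between Quiet and Confess: 6x + 8(1−x) = 7x + 6(1−x), giving x = 2/3.
Since Colin is indifferent in equilibrium, Colin's expected payoff equals the payoff from either column against (2/3, 1/3). Using Quiet: 6(2/3) + 8(1/3) = 20/3.

20/3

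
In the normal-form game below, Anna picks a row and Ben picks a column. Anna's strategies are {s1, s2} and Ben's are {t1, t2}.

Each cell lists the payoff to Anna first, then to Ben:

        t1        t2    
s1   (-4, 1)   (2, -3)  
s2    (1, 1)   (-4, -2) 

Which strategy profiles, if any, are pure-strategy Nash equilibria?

(s1, t1): Anna prefers s2 (1 > -4) — not an equilibrium.
(s1, t2): Ben prefers t1 (1 > -3) — not an equilibrium.
(s2, t1): Anna gets 1 ≥ -4 from s1, and Ben gets 1 ≥ -2 from t2 — Nash equilibrium.
(s2, t2): Anna prefers s1 (2 > -4); Ben prefers t1 (1 > -2) — not an equilibrium.

(s2, t1)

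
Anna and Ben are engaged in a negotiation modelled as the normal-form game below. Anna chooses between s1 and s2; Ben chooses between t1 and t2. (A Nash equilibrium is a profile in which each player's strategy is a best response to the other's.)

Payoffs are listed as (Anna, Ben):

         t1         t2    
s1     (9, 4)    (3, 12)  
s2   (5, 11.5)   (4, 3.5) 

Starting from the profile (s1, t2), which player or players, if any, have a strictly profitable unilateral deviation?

Anna

Anna at (s1, t2) earns 3; deviating to s2 yields 4 — a strict improvement.
Ben earns 12; deviating to t1 yields 4 — not better.
Only Anna has a strictly profitable deviation.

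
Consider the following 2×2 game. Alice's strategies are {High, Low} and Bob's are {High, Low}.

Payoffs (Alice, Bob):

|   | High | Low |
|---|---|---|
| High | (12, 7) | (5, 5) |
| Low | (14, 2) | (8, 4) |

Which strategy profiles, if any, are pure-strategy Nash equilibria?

(Low, Low)

(High, High): Alice prefers Low (14 > 12) — not an equilibrium.
(High, Low): Alice prefers Low (8 > 5); Bob prefers High (7 > 5) — not an equilibrium.
(Low, High): Bob prefers Low (4 > 2) — not an equilibrium.
(Low, Low): Alice gets 8 ≥ 5 from High, and Bob gets 4 ≥ 2 from High — Nash equilibrium.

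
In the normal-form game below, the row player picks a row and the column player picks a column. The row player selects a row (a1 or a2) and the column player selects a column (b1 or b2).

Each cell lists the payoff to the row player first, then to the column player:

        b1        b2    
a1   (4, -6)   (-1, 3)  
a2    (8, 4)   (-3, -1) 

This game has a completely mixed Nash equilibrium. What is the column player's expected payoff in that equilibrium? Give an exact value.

3/7

First find x, the probability the row player plays a1, from the column player's indifference between b1 and b2: −6x + 4(1−x) = 3x − (1−x), giving x = 5/14.
Since the column player is indifferent in equilibrium, the column player's expected payoff equals the payoff from either column against (5/14, 9/14). Using b1: −6(5/14) + 4(9/14) = 3/7.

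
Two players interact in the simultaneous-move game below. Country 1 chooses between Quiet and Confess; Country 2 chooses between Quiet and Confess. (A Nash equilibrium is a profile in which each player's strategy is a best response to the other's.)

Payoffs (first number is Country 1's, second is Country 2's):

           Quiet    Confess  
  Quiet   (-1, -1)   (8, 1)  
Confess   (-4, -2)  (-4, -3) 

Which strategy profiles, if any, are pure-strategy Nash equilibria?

(Quiet, Confess)

(Quiet, Quiet): Country 2 prefers Confess (1 > -1) — not an equilibrium.
(Quiet, Confess): Country 1 gets 8 ≥ -4 from Confess, and Country 2 gets 1 ≥ -1 from Quiet — Nash equilibrium.
(Confess, Quiet): Country 1 prefers Quiet (-1 > -4) — not an equilibrium.
(Confess, Confess): Country 1 prefers Quiet (8 > -4); Country 2 prefers Quiet (-2 > -3) — not an equilibrium.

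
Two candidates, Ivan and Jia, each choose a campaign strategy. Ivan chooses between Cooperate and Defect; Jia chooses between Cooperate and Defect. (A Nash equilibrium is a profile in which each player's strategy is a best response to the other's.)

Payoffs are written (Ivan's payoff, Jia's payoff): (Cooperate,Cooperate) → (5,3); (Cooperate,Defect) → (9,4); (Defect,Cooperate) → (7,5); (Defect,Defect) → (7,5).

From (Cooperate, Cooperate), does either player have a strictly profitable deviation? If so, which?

Ivan at (Cooperate, Cooperate) earns 5; deviating to Defect yields 7 — a strict improvement.
Jia earns 3; deviating to Defect yields 4 — a strict improvement.
Both Ivan and Jia have strictly profitable deviations.

Both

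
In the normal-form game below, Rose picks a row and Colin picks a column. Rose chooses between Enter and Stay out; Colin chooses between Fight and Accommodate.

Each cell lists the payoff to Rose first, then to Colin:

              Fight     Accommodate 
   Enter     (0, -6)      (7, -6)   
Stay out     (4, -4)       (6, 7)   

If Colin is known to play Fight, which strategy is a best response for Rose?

Against Fight, Rose earns 0 from Enter and 4 from Stay out.
So Stay out is the best response.

Stay out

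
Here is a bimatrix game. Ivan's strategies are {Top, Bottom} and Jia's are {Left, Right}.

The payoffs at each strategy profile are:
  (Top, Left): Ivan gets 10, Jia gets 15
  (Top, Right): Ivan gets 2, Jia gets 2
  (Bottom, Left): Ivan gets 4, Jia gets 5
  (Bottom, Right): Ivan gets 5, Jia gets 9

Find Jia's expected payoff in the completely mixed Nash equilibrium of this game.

125/17

First find p, the probability Ivan plays Top, from Jia's indifference between Left and Right: 15p + 5(1−p) = 2p + 9(1−p), giving p = 4/17.
Since Jia is indifferent in equilibrium, Jia's expected payoff equals the payoff from either column against (4/17, 13/17). Using Left: 15(4/17) + 5(13/17) = 125/17.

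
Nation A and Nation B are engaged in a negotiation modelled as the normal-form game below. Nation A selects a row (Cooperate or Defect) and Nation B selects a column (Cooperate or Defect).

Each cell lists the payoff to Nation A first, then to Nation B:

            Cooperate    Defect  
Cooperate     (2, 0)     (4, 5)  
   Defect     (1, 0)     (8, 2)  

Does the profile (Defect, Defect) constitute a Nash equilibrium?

Yes

At (Defect, Defect), Nation A earns 8; switching to Cooperate would give 4, so Nation A has no profitable deviation.
Nation B earns 2; switching to Cooperate would give 0, so Nation B has no profitable deviation.
Neither player can gain by a unilateral deviation, so this profile is a Nash equilibrium.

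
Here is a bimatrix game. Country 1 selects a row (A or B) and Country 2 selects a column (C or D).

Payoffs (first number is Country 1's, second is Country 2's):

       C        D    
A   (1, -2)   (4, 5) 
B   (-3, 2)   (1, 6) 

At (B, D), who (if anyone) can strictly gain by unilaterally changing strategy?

Country 1

Country 1 at (B, D) earns 1; deviating to A yields 4 — a strict improvement.
Country 2 earns 6; deviating to C yields 2 — not better.
Only Country 1 has a strictly profitable deviation.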